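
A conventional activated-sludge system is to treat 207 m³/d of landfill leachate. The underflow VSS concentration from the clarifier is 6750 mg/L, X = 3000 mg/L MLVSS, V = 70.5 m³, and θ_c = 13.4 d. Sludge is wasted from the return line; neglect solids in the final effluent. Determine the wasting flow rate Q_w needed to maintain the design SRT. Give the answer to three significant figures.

θ_c = V·X/(Q_w·X_r) when wasting from the recycle, so Q_w = V·X/(θ_c·X_r) = 70.50 × 3000 / (13.4 × 6750) = 2.338 m³/d.

Q_w ≈ 2.34 m³/d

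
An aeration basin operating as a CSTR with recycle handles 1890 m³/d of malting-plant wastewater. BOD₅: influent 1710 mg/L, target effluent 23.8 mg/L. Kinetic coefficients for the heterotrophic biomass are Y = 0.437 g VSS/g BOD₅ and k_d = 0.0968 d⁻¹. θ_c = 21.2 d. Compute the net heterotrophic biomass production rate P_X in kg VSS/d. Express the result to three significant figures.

Observed yield with endogenous decay: Y_obs = Y / (1 + k_d·θ_c) = 0.437 / (1 + 0.0968 × 21.2) = 0.437 / 3.052 = 0.1432 g VSS/g BOD₅.
Substrate removed = Q·(S₀ − S) = 1890 m³/d × (1710 − 23.8) g/m³ = 3.19×10^6 g/d = 3187 kg/d.
P_X = Y_obs · Q(S₀ − S) = 0.1432 × 3187 = 456.3 kg VSS/d.

P_X ≈ 456 kg VSS/d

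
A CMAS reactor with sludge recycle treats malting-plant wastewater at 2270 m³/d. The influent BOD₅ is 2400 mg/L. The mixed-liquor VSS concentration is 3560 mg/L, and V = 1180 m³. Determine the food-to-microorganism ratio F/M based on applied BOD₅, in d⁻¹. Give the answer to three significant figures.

F/M ≈ 1.30 d⁻¹

Food-to-microorganism ratio F/M = Q S₀ / (V X) = 2270 × 2400 / (1180 × 3560) = 1.297 d⁻¹.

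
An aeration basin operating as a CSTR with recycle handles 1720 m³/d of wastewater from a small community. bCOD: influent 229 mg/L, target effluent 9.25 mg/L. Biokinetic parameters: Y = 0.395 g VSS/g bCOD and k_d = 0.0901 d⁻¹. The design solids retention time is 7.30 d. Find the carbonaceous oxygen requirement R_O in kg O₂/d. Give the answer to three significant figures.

R_O ≈ 250 kg O₂/d

The observed yield is Y_obs = Y/(1 + k_d·θ_c) = 0.395 / (1 + 0.0901 × 7.30) = 0.395 / 1.658 = 0.2383 g VSS per g bCOD removed.
ΔS = 229 − 9.25 = 219.8 mg/L, so the substrate removal rate is 1720 × 219.8/1000 = 378.0 kg bCOD/d.
Biomass synthesised: P_X = Y_obs × 378.0 = 90.06 kg VSS/d.
Carbonaceous O₂ demand = substrate oxidised − cell-mass equivalent = 378.0 − 1.42 × 90.06 = 250.1 kg O₂/d.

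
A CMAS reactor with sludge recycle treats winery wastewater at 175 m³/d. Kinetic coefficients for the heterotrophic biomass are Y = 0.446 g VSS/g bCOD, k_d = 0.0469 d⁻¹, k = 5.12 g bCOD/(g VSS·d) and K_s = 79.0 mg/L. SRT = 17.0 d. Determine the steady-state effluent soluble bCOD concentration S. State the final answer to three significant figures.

From the Monod/SRT balance for a CMAS, S = K_s·(1+k_d θ_c)/[θ_c·(Y k − k_d) − 1] = 79.0 × (1 + 0.0469 × 17.0) / [17.0 × (0.446 × 5.12 − 0.0469) − 1] = 142.0 / 37.02 = 3.835 mg/L.

S ≈ 3.84 mg/L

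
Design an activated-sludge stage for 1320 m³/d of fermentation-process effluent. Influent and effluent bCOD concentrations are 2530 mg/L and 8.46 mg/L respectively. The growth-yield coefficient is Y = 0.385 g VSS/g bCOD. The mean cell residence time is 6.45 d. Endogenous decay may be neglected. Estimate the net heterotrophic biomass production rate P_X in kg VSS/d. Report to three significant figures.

P_X ≈ 1280 kg VSS/d

Since k_d ≈ 0, Y_obs = Y = 0.385 g VSS/g bCOD.
Q·(S₀ − S) = 1320 × (2530 − 8.46) × 10⁻³ = 3328 kg/d removed.
Net biomass production P_X = Y_obs × Q·(S₀ − S) = 0.3850 × 3328 = 1281 kg VSS/d.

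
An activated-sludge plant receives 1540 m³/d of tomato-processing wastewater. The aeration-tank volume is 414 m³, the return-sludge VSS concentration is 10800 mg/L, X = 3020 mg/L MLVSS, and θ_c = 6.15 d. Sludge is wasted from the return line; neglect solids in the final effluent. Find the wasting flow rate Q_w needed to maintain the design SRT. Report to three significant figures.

θ_c = V·X/(Q_w·X_r) when wasting from the recycle, so Q_w = V·X/(θ_c·X_r) = 414.0 × 3020 / (6.15 × 10800) = 18.82 m³/d.

Q_w ≈ 18.8 m³/d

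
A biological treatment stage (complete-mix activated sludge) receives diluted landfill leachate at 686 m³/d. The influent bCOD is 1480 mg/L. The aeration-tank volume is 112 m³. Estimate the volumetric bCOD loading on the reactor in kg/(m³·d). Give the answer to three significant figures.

L_v = Q S₀ / V = 686 × 1480 × 10⁻³ / 112.0 = 9.065 kg/(m³·d).

L_v ≈ 9.06 kg bCOD/(m³·d)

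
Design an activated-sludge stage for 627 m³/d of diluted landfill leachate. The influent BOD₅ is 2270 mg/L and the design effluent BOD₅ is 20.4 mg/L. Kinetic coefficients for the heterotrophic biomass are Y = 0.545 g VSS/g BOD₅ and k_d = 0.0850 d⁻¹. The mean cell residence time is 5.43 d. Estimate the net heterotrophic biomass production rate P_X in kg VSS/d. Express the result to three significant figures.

P_X ≈ 526 kg VSS/d

Correct the yield for decay: Y_obs = Y/(1 + k_d θ_c) = 0.545 / (1 + 0.0850 × 5.43) = 0.545 / 1.462 = 0.3729.
Q·(S₀ − S) = 627 × (2270 − 20.4) × 10⁻³ = 1410 kg/d removed.
P_X = Y_obs · Q(S₀ − S) = 0.3729 × 1410 = 526.0 kg VSS/d.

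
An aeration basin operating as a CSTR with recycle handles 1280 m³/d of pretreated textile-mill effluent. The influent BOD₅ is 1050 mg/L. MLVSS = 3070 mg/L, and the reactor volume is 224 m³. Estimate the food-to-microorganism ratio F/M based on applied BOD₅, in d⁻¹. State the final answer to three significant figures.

F/M ≈ 1.95 d⁻¹

F/M = Q·S₀ / (V·X) = 1280 × 1050 / (224.0 × 3070) = 1.954 g BOD₅·(g VSS·d)⁻¹.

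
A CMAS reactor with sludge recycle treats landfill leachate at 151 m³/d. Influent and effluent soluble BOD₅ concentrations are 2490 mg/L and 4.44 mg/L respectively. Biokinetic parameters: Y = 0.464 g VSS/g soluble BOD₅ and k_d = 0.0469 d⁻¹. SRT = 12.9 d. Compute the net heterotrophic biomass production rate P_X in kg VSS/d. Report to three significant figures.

P_X ≈ 109 kg VSS/d

Observed yield with endogenous decay: Y_obs = Y / (1 + k_d·θ_c) = 0.464 / (1 + 0.0469 × 12.9) = 0.464 / 1.605 = 0.2891 g VSS/g soluble BOD₅.
Mass of soluble BOD₅ removed per day: Q(S₀ − S) = 151 × 2486 g/m³ = 375.3 kg/d.
P_X = Y_obs · Q(S₀ − S) = 0.2891 × 375.3 = 108.5 kg VSS/d.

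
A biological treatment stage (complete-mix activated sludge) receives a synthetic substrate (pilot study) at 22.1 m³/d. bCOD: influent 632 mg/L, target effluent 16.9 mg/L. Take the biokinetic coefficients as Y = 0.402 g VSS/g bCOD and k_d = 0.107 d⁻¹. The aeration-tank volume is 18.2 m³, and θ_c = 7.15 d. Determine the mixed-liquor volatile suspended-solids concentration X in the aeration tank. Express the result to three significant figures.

X ≈ 1220 mg/L

From V·X·(1 + k_d·θ_c) = Y·Q·(S₀ − S)·θ_c: X = 0.402 × 22.1 × (632 − 16.9) × 7.15 / [18.2 × (1 + 0.107 × 7.15)] = 1216 mg/L.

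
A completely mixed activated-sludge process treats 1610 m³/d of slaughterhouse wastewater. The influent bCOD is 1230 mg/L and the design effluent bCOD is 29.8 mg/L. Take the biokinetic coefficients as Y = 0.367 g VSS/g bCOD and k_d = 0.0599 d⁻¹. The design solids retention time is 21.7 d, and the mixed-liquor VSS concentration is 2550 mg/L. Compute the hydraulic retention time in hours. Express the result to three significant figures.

From the SRT design equation V = Y Q (S₀−S) θ_c / [X (1 + k_d θ_c)] = 0.367 × 1610 × (1230 − 29.8) × 21.7 / [2550 × (1 + 0.0599 × 21.7)] = 1.54×10^7 / 5865 = 2624 m³.
HRT = V/Q = 2624 m³ / 1610 m³·d⁻¹ = 1.630 d × 24 = 39.12 h.

τ ≈ 39.1 h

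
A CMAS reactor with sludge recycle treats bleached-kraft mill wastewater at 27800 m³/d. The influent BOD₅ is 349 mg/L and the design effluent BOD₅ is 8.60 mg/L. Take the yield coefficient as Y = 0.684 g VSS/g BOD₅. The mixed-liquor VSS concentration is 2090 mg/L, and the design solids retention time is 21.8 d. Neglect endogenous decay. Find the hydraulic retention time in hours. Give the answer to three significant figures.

τ ≈ 58.3 h

Biomass mass balance (decay neglected): V·X = Y·Q·(S₀ − S)·θ_c, so V = 0.684 × 27800 × (349 − 8.60) × 21.8 / 2090 = 67515 m³.
HRT = V/Q = 67515 m³ / 27800 m³·d⁻¹ = 2.429 d × 24 = 58.29 h.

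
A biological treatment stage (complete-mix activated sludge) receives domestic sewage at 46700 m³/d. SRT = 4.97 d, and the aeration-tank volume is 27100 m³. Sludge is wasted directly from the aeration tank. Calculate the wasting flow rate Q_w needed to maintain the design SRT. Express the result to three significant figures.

Q_w ≈ 5450 m³/d

For wasting at MLVSS concentration, Q_w = V/θ_c = 27100/4.97 = 5453 m³/d.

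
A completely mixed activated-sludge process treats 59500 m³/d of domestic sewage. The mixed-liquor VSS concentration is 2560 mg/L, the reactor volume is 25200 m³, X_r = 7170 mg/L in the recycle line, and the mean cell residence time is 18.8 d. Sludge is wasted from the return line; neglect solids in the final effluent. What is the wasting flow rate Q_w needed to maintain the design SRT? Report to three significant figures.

Q_w ≈ 479 m³/d

θ_c = V·X/(Q_w·X_r) when wasting from the recycle, so Q_w = V·X/(θ_c·X_r) = 25200 × 2560 / (18.8 × 7170) = 478.6 m³/d.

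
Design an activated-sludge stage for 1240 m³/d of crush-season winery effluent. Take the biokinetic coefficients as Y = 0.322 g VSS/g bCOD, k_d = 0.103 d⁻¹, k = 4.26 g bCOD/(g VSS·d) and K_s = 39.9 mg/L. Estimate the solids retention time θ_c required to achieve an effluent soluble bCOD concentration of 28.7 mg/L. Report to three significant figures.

θ_c ≈ 2.12 d

Specific growth rate at S = 28.7 mg/L: μ = YkS/(K_s+S) = 0.322·4.26·28.7/(39.9+28.7) = 0.5739 d⁻¹.
1/θ_c = 0.5739 − 0.103 = 0.4709 d⁻¹, so θ_c = 2.124 d.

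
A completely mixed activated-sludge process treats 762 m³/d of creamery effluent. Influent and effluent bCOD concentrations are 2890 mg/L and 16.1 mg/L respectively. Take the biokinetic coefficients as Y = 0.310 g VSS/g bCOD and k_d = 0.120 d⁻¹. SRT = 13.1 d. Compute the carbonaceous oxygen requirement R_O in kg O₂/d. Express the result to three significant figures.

Correct the yield for decay: Y_obs = Y/(1 + k_d θ_c) = 0.310 / (1 + 0.120 × 13.1) = 0.310 / 2.572 = 0.1205.
Mass of bCOD removed per day: Q(S₀ − S) = 762 × 2874 g/m³ = 2190 kg/d.
Net sludge production P_X = 0.1205 × 2190 = 263.9 kg VSS/d.
R_O = Q·ΔS − 1.42 P_X = 2190 − 374.8 = 1815 kg O₂/d.

R_O ≈ 1820 kg O₂/d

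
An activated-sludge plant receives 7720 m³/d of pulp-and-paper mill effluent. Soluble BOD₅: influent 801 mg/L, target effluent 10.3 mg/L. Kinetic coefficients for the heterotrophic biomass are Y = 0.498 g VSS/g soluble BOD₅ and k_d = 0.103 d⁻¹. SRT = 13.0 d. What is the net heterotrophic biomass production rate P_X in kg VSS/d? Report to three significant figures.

Correct the yield for decay: Y_obs = Y/(1 + k_d θ_c) = 0.498 / (1 + 0.103 × 13.0) = 0.498 / 2.339 = 0.2129.
Substrate removed = Q·(S₀ − S) = 7720 m³/d × (801 − 10.3) g/m³ = 6.1×10^6 g/d = 6104 kg/d.
Biomass produced: P_X = Y_obs·Q·ΔS = 0.2129 × 6104 ≈ 1300 kg VSS/d.

P_X ≈ 1300 kg VSS/d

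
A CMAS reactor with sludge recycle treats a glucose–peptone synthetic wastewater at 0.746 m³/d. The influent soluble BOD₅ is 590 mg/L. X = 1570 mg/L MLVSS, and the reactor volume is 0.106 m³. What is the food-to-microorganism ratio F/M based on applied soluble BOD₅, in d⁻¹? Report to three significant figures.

F/M ≈ 2.64 d⁻¹

F/M = Q·S₀ / (V·X) = 0.746 × 590 / (0.1060 × 1570) = 2.645 g soluble BOD₅·(g VSS·d)⁻¹.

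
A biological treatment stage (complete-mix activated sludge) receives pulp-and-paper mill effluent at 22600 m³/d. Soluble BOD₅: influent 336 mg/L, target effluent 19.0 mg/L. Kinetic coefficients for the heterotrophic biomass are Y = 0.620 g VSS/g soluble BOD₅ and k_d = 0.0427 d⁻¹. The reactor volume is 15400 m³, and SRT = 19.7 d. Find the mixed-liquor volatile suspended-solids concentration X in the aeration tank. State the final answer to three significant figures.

From V·X·(1 + k_d·θ_c) = Y·Q·(S₀ − S)·θ_c: X = 0.620 × 22600 × (336 − 19.0) × 19.7 / [15400 × (1 + 0.0427 × 19.7)] = 3086 mg/L.

X ≈ 3090 mg/L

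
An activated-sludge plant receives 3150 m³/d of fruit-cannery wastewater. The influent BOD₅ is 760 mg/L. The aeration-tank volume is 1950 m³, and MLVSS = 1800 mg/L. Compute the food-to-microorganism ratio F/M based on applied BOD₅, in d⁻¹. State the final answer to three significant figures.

F/M = Q·S₀ / (V·X) = 3150 × 760 / (1950 × 1800) = 0.6821 g BOD₅·(g VSS·d)⁻¹.

F/M ≈ 0.682 d⁻¹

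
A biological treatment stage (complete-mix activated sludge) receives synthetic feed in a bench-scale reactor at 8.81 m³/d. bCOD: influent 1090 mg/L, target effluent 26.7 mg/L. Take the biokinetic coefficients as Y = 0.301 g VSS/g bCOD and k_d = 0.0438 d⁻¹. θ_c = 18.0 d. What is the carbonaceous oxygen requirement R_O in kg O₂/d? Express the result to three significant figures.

R_O ≈ 7.13 kg O₂/d

The observed yield is Y_obs = Y/(1 + k_d·θ_c) = 0.301 / (1 + 0.0438 × 18.0) = 0.301 / 1.788 = 0.1683 g VSS per g bCOD removed.
Mass of bCOD removed per day: Q(S₀ − S) = 8.81 × 1063 g/m³ = 9.368 kg/d.
Net sludge production P_X = 0.1683 × 9.368 = 1.577 kg VSS/d.
R_O = Q·ΔS − 1.42 P_X = 9.368 − 2.239 = 7.129 kg O₂/d.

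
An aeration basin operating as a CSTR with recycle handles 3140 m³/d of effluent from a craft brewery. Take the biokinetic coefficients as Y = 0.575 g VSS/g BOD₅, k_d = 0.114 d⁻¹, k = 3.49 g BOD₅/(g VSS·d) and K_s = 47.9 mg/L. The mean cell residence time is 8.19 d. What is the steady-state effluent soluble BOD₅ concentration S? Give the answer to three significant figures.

From the Monod/SRT balance for a CMAS, S = K_s·(1+k_d θ_c)/[θ_c·(Y k − k_d) − 1] = 47.9 × (1 + 0.114 × 8.19) / [8.19 × (0.575 × 3.49 − 0.114) − 1] = 92.62 / 14.50 = 6.387 mg/L.

S ≈ 6.39 mg/L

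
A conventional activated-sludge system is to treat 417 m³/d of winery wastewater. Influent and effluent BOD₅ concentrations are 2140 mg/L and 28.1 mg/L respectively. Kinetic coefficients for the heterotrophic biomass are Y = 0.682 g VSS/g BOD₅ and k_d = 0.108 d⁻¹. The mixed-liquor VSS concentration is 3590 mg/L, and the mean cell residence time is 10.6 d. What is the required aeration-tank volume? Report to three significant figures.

Steady-state biomass mass balance: V·X·(1 + k_d·θ_c) = Y·Q·(S₀ − S)·θ_c, so V = 0.682 × 417 × (2140 − 28.1) × 10.6 / [3590 × (1 + 0.108 × 10.6)] = 6.37×10^6 / 7700 = 826.8 m³.

V ≈ 827 m³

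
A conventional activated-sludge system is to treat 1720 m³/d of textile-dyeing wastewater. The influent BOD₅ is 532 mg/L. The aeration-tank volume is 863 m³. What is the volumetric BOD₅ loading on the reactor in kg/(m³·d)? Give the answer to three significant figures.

L_v = Q S₀ / V = 1720 × 532 × 10⁻³ / 863.0 = 1.060 kg/(m³·d).

L_v ≈ 1.06 kg BOD₅/(m³·d)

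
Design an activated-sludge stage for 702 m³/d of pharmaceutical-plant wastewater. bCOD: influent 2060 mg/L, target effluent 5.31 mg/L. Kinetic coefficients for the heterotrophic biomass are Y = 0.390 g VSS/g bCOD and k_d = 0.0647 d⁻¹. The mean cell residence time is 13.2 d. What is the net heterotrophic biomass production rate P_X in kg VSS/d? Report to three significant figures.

P_X ≈ 303 kg VSS/d

Y_obs = Y / (1 + k_d θ_c) = 0.390 / (1 + 0.0647 × 13.2) = 0.390 / 1.854 = 0.2104.
Substrate removed = Q·(S₀ − S) = 702 m³/d × (2060 − 5.31) g/m³ = 1.44×10^6 g/d = 1442 kg/d.
P_X = Y_obs · Q(S₀ − S) = 0.2104 × 1442 = 303.4 kg VSS/d.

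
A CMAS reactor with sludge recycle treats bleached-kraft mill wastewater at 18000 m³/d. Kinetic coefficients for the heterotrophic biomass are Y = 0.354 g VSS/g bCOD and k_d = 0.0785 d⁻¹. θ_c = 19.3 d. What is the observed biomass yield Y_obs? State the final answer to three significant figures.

Y_obs ≈ 0.141 g VSS/g bCOD

Correct the yield for decay: Y_obs = Y/(1 + k_d θ_c) = 0.354 / (1 + 0.0785 × 19.3) = 0.354 / 2.515 = 0.1408.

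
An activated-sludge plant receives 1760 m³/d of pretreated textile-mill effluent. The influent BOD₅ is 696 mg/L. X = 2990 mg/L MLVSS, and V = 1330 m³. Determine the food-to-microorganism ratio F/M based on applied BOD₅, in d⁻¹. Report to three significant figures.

F/M ≈ 0.308 d⁻¹

Food-to-microorganism ratio F/M = Q S₀ / (V X) = 1760 × 696 / (1330 × 2990) = 0.3080 d⁻¹.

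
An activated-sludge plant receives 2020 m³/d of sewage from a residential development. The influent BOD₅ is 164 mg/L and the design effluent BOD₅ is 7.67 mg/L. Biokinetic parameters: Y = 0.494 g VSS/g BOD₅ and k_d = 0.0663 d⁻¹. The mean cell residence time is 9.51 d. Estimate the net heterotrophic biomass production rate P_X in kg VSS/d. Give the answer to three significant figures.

P_X ≈ 95.7 kg VSS/d

Correct the yield for decay: Y_obs = Y/(1 + k_d θ_c) = 0.494 / (1 + 0.0663 × 9.51) = 0.494 / 1.631 = 0.3030.
Mass of BOD₅ removed per day: Q(S₀ − S) = 2020 × 156.3 g/m³ = 315.8 kg/d.
Biomass produced: P_X = Y_obs·Q·ΔS = 0.3030 × 315.8 ≈ 95.67 kg VSS/d.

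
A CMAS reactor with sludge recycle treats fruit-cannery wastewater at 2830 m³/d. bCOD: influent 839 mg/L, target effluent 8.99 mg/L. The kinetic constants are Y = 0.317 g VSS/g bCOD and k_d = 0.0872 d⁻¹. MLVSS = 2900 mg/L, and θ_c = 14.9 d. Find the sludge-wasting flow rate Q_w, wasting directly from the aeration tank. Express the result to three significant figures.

Steady-state biomass mass balance: V·X·(1 + k_d·θ_c) = Y·Q·(S₀ − S)·θ_c, so V = 0.317 × 2830 × (839 − 8.99) × 14.9 / [2900 × (1 + 0.0872 × 14.9)] = 1.11×10^7 / 6668 = 1664 m³.
Wasting from the aeration tank: Q_w = V / θ_c = 1664 / 14.9 = 111.7 m³/d.

Q_w ≈ 112 m³/d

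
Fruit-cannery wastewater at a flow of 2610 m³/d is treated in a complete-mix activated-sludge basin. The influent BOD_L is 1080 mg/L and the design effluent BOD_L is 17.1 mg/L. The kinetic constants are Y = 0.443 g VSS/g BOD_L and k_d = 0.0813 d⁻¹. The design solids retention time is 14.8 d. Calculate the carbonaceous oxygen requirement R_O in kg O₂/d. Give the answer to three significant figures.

R_O ≈ 1980 kg O₂/d

Y_obs = Y / (1 + k_d θ_c) = 0.443 / (1 + 0.0813 × 14.8) = 0.443 / 2.203 = 0.2011.
Substrate removed = Q·(S₀ − S) = 2610 m³/d × (1080 − 17.1) g/m³ = 2.77×10^6 g/d = 2774 kg/d.
Biomass synthesised: P_X = Y_obs × 2774 = 557.8 kg VSS/d.
R_O = Q·ΔS − 1.42 P_X = 2774 − 792.1 = 1982 kg O₂/d.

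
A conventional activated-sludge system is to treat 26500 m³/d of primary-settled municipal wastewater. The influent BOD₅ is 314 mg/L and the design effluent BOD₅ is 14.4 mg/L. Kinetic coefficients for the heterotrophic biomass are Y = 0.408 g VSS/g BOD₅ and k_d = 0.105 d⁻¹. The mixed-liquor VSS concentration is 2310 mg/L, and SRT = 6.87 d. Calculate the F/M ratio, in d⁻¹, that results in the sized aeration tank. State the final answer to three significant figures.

F/M ≈ 0.644 d⁻¹

From the SRT design equation V = Y Q (S₀−S) θ_c / [X (1 + k_d θ_c)] = 0.408 × 26500 × (314 − 14.4) × 6.87 / [2310 × (1 + 0.105 × 6.87)] = 2.23×10^7 / 3976 = 5597 m³.
F/M = Q·S₀ / (V·X) = 26500 × 314 / (5597 × 2310) = 0.6436 g BOD₅·(g VSS·d)⁻¹.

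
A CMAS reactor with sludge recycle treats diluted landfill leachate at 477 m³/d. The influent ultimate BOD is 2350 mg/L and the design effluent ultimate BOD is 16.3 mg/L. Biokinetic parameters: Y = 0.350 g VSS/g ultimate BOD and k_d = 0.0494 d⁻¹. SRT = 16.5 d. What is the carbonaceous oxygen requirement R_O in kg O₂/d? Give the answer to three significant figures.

R_O ≈ 808 kg O₂/d

The observed yield is Y_obs = Y/(1 + k_d·θ_c) = 0.350 / (1 + 0.0494 × 16.5) = 0.350 / 1.815 = 0.1928 g VSS per g ultimate BOD removed.
ΔS = 2350 − 16.3 = 2334 mg/L, so the substrate removal rate is 477 × 2334/1000 = 1113 kg ultimate BOD/d.
Net sludge production P_X = 0.1928 × 1113 = 214.6 kg VSS/d.
Carbonaceous O₂ demand = substrate oxidised − cell-mass equivalent = 1113 − 1.42 × 214.6 = 808.4 kg O₂/d.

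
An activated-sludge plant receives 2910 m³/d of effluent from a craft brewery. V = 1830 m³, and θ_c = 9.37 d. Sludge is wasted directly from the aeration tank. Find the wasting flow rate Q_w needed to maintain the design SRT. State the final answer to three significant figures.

Q_w ≈ 195 m³/d

For wasting at MLVSS concentration, Q_w = V/θ_c = 1830/9.37 = 195.3 m³/d.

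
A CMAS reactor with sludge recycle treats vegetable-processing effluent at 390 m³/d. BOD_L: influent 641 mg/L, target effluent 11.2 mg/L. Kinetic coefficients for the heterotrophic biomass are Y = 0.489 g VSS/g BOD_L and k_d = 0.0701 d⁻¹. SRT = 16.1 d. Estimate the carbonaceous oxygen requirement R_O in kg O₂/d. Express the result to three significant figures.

Y_obs = Y / (1 + k_d θ_c) = 0.489 / (1 + 0.0701 × 16.1) = 0.489 / 2.129 = 0.2297.
Substrate removed = Q·(S₀ − S) = 390 m³/d × (641 − 11.2) g/m³ = 2.46×10^5 g/d = 245.6 kg/d.
Biomass synthesised: P_X = Y_obs × 245.6 = 56.43 kg VSS/d.
Carbonaceous O₂ demand = substrate oxidised − cell-mass equivalent = 245.6 − 1.42 × 56.43 = 165.5 kg O₂/d.

R_O ≈ 165 kg O₂/d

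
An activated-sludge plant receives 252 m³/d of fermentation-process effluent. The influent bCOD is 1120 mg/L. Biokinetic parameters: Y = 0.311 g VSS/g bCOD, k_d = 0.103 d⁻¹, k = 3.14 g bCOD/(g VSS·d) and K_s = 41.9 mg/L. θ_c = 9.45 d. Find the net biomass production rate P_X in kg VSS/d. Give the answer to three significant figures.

P_X ≈ 44.0 kg VSS/d

For a completely mixed reactor with recycle the Lawrence–McCarty relation gives S = K_s·(1 + k_d·θ_c) / [θ_c·(Y·k − k_d) − 1] = 41.9 × (1 + 0.103 × 9.45) / [9.45 × (0.311 × 3.14 − 0.103) − 1] = 82.68 / 7.255 = 11.40 mg/L.
Y_obs = Y / (1 + k_d θ_c) = 0.311 / (1 + 0.103 × 9.45) = 0.311 / 1.973 = 0.1576.
Mass of bCOD removed per day: Q(S₀ − S) = 252 × 1109 g/m³ = 279.4 kg/d.
So the net sludge growth is P_X = 0.1576 × 279.4 = 44.03 kg VSS/d.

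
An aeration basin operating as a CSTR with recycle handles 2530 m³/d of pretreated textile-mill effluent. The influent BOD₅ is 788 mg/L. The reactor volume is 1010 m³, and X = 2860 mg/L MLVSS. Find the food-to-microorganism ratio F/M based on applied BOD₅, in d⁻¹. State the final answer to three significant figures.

F/M = applied load / biomass = Q·S₀/(V·X) = 2530 × 788 / (1010 × 2860) = 0.6902 d⁻¹.

F/M ≈ 0.690 d⁻¹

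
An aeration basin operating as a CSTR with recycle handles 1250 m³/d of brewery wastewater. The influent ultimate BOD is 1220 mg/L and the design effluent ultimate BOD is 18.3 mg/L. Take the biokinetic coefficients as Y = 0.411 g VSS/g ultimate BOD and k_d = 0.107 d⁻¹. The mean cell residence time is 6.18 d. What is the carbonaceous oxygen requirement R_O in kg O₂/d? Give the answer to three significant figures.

Y_obs = Y / (1 + k_d θ_c) = 0.411 / (1 + 0.107 × 6.18) = 0.411 / 1.661 = 0.2474.
Substrate removed = Q·(S₀ − S) = 1250 m³/d × (1220 − 18.3) g/m³ = 1.5×10^6 g/d = 1502 kg/d.
Net sludge production P_X = 0.2474 × 1502 = 371.6 kg VSS/d.
R_O = Q·(S₀ − S) − 1.42·P_X = 1502 − 1.42 × 371.6 = 974.4 kg O₂/d.

R_O ≈ 974 kg O₂/d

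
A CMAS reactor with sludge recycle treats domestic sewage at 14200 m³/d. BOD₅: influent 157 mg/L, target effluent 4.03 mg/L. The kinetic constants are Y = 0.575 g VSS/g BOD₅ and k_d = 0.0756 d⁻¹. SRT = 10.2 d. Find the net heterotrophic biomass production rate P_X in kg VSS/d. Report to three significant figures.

P_X ≈ 705 kg VSS/d

The observed yield is Y_obs = Y/(1 + k_d·θ_c) = 0.575 / (1 + 0.0756 × 10.2) = 0.575 / 1.771 = 0.3247 g VSS per g BOD₅ removed.
ΔS = 157 − 4.03 = 153.0 mg/L, so the substrate removal rate is 14200 × 153.0/1000 = 2172 kg BOD₅/d.
So the net sludge growth is P_X = 0.3247 × 2172 = 705.2 kg VSS/d.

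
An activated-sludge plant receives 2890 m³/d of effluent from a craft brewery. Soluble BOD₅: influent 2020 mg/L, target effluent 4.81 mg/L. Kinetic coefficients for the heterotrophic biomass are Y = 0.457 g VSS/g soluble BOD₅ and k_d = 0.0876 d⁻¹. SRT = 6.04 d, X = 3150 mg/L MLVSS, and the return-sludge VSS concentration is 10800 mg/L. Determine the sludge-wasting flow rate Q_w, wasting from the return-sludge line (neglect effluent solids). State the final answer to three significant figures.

Q_w ≈ 161 m³/d

Rearranging the biomass balance for a CMAS with decay, V = Y·Q·ΔS·θ_c / [X·(1+k_d θ_c)] = 0.457 × 2890 × (2020 − 4.81) × 6.04 / [3150 × (1 + 0.0876 × 6.04)] = 1.61×10^7 / 4817 = 3337 m³.
Wasting from the return line (neglecting effluent solids): Q_w = V·X / (θ_c·X_r) = 3337 × 3150 / (6.04 × 10800) = 161.2 m³/d.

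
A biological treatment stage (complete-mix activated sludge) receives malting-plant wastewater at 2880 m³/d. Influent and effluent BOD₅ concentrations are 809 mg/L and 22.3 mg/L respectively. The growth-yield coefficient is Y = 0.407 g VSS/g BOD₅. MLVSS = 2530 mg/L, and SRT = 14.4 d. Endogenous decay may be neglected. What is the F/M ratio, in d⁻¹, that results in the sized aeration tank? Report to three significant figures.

V·X = Y·Q·ΔS·θ_c gives V = 0.407 × 2880 × (809 − 22.3) × 14.4 / 2530 = 5249 m³.
Food-to-microorganism ratio F/M = Q S₀ / (V X) = 2880 × 809 / (5249 × 2530) = 0.1755 d⁻¹.

F/M ≈ 0.175 d⁻¹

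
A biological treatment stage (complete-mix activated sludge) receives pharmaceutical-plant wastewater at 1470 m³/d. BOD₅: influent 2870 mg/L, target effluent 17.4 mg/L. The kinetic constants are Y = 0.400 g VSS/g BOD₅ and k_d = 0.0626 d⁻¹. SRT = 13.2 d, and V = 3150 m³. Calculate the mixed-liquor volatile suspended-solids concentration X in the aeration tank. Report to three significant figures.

From V·X·(1 + k_d·θ_c) = Y·Q·(S₀ − S)·θ_c: X = 0.400 × 1470 × (2870 − 17.4) × 13.2 / [3150 × (1 + 0.0626 × 13.2)] = 3849 mg/L.

X ≈ 3850 mg/L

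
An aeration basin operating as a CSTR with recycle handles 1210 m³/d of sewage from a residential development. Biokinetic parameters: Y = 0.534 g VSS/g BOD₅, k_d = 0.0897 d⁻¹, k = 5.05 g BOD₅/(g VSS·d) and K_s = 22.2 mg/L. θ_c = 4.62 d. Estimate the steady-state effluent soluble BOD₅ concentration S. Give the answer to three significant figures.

S ≈ 2.84 mg/L

From the Monod/SRT balance for a CMAS, S = K_s·(1+k_d θ_c)/[θ_c·(Y k − k_d) − 1] = 22.2 × (1 + 0.0897 × 4.62) / [4.62 × (0.534 × 5.05 − 0.0897) − 1] = 31.40 / 11.04 = 2.843 mg/L.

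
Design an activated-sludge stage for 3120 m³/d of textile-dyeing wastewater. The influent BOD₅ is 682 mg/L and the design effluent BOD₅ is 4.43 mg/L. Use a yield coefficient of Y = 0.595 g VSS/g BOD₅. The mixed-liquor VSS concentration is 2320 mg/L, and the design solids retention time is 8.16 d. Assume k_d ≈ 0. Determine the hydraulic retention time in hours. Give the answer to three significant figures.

V·X = Y·Q·ΔS·θ_c gives V = 0.595 × 3120 × (682 − 4.43) × 8.16 / 2320 = 4424 m³.
Hydraulic retention time τ = V/Q = 4424 / 3120 = 1.418 d = 34.03 h.

τ ≈ 34.0 h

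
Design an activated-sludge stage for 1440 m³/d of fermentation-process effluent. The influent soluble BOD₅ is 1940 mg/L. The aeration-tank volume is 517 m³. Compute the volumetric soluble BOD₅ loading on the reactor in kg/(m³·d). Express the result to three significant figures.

L_v ≈ 5.40 kg soluble BOD₅/(m³·d)

Volumetric loading L_v = Q·S₀ / V = 1440 × 1940 g/m³ / 517.0 m³ = 5403 g/(m³·d) = 5.403 kg soluble BOD₅/(m³·d).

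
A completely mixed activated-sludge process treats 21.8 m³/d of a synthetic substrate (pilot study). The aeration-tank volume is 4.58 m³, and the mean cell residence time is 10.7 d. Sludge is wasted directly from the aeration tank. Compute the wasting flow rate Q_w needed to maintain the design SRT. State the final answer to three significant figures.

With mixed-liquor wasting, θ_c = V/Q_w, so Q_w = V/θ_c = 4.580/10.7 = 0.4280 m³/d.

Q_w ≈ 0.428 m³/d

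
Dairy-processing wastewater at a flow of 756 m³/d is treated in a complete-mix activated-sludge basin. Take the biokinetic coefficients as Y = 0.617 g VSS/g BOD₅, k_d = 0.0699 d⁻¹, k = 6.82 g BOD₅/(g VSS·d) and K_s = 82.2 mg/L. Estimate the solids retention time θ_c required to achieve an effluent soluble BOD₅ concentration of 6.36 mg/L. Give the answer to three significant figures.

From 1/θ_c = Y·k·S/(K_s + S) − k_d: Y·k·S/(K_s+S) = 0.617 × 6.82 × 6.36 / (82.2 + 6.36) = 0.3022 d⁻¹.
1/θ_c = 0.3022 − 0.0699 = 0.2323 d⁻¹, so θ_c = 4.305 d.

θ_c ≈ 4.30 d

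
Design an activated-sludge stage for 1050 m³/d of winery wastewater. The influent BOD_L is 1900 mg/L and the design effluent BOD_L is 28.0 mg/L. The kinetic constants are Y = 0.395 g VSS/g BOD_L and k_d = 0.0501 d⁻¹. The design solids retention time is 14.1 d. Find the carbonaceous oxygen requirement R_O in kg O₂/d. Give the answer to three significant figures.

R_O ≈ 1320 kg O₂/d

The observed yield is Y_obs = Y/(1 + k_d·θ_c) = 0.395 / (1 + 0.0501 × 14.1) = 0.395 / 1.706 = 0.2315 g VSS per g BOD_L removed.
Q·(S₀ − S) = 1050 × (1900 − 28.0) × 10⁻³ = 1966 kg/d removed.
Net sludge production P_X = 0.2315 × 1966 = 455.0 kg VSS/d.
R_O = Q·(S₀ − S) − 1.42·P_X = 1966 − 1.42 × 455.0 = 1320 kg O₂/d.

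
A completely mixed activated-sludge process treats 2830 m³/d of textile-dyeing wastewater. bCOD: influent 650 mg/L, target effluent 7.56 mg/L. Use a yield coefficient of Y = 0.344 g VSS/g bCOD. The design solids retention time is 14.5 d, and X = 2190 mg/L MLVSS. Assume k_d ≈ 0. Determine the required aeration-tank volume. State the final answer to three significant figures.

V ≈ 4140 m³

With k_d = 0 the design equation reduces to V = Y Q (S₀−S) θ_c / X = 0.344 × 2830 × (650 − 7.56) × 14.5 / 2190 = 4141 m³.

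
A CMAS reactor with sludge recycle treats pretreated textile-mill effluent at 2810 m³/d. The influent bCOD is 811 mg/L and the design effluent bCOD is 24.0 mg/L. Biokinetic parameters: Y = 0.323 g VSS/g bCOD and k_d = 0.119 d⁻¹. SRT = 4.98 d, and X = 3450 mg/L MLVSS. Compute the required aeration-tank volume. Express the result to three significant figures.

V ≈ 647 m³

From the SRT design equation V = Y Q (S₀−S) θ_c / [X (1 + k_d θ_c)] = 0.323 × 2810 × (811 − 24.0) × 4.98 / [3450 × (1 + 0.119 × 4.98)] = 3.56×10^6 / 5495 = 647.4 m³.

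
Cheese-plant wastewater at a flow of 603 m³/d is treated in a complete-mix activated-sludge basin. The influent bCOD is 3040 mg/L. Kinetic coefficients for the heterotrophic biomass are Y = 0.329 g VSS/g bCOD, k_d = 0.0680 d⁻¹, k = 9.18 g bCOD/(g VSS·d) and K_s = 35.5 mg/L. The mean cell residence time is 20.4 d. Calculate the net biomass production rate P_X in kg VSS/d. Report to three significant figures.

P_X ≈ 253 kg VSS/d

Effluent substrate depends only on kinetics and SRT: S = K_s(1 + k_d θ_c) / [θ_c(Yk − k_d) − 1] = 35.5 × (1 + 0.0680 × 20.4) / [20.4 × (0.329 × 9.18 − 0.0680) − 1] = 84.75 / 59.23 = 1.431 mg/L.
Observed yield with endogenous decay: Y_obs = Y / (1 + k_d·θ_c) = 0.329 / (1 + 0.0680 × 20.4) = 0.329 / 2.387 = 0.1378 g VSS/g bCOD.
Substrate removed = Q·(S₀ − S) = 603 m³/d × (3040 − 1.43) g/m³ = 1.83×10^6 g/d = 1832 kg/d.
P_X = Y_obs · Q(S₀ − S) = 0.1378 × 1832 = 252.5 kg VSS/d.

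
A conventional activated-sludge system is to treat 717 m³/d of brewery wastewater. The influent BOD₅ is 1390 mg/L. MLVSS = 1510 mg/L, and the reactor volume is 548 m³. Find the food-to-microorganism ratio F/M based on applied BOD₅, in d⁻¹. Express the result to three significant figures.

Food-to-microorganism ratio F/M = Q S₀ / (V X) = 717 × 1390 / (548.0 × 1510) = 1.204 d⁻¹.

F/M ≈ 1.20 d⁻¹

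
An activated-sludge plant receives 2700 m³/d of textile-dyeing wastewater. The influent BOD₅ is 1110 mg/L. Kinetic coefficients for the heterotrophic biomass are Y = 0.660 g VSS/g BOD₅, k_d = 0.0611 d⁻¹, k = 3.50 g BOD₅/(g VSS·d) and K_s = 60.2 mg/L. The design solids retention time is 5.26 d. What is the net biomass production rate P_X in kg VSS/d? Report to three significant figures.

P_X ≈ 1490 kg VSS/d

Effluent substrate depends only on kinetics and SRT: S = K_s(1 + k_d θ_c) / [θ_c(Yk − k_d) − 1] = 60.2 × (1 + 0.0611 × 5.26) / [5.26 × (0.660 × 3.50 − 0.0611) − 1] = 79.55 / 10.83 = 7.346 mg/L.
Correct the yield for decay: Y_obs = Y/(1 + k_d θ_c) = 0.660 / (1 + 0.0611 × 5.26) = 0.660 / 1.321 = 0.4995.
ΔS = 1110 − 7.35 = 1103 mg/L, so the substrate removal rate is 2700 × 1103/1000 = 2977 kg BOD₅/d.
So the net sludge growth is P_X = 0.4995 × 2977 = 1487 kg VSS/d.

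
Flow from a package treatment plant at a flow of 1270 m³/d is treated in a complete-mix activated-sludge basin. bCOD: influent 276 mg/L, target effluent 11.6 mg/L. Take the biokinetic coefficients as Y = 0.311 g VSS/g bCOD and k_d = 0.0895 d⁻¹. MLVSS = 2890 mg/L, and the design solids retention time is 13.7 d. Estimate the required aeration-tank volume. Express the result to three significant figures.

V ≈ 222 m³

Steady-state biomass mass balance: V·X·(1 + k_d·θ_c) = Y·Q·(S₀ − S)·θ_c, so V = 0.311 × 1270 × (276 − 11.6) × 13.7 / [2890 × (1 + 0.0895 × 13.7)] = 1.43×10^6 / 6434 = 222.4 m³.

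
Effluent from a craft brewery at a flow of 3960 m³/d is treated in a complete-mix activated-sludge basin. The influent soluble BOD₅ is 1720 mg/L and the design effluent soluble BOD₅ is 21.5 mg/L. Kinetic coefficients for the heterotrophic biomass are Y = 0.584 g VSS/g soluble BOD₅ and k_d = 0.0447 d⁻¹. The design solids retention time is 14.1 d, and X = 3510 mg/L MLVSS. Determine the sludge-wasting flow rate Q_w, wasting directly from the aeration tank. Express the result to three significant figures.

From the SRT design equation V = Y Q (S₀−S) θ_c / [X (1 + k_d θ_c)] = 0.584 × 3960 × (1720 − 21.5) × 14.1 / [3510 × (1 + 0.0447 × 14.1)] = 5.54×10^7 / 5722 = 9679 m³.
Wasting from the aeration tank: Q_w = V / θ_c = 9679 / 14.1 = 686.4 m³/d.

Q_w ≈ 686 m³/d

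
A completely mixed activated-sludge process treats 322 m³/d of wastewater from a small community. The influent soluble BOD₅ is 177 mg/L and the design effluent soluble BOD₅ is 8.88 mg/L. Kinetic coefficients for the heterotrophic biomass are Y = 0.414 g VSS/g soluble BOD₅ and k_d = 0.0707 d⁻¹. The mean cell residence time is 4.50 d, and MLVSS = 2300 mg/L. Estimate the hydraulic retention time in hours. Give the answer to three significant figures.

τ ≈ 2.48 h

From the SRT design equation V = Y Q (S₀−S) θ_c / [X (1 + k_d θ_c)] = 0.414 × 322 × (177 − 8.88) × 4.50 / [2300 × (1 + 0.0707 × 4.50)] = 1.01×10^5 / 3032 = 33.27 m³.
Hydraulic retention time τ = V/Q = 33.27 / 322 = 0.1033 d = 2.479 h.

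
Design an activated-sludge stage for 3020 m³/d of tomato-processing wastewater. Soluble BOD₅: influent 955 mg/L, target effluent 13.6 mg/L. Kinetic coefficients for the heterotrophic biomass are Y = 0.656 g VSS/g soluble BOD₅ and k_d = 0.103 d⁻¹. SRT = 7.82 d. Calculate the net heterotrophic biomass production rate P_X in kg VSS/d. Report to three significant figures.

P_X ≈ 1030 kg VSS/d

Y_obs = Y / (1 + k_d θ_c) = 0.656 / (1 + 0.103 × 7.82) = 0.656 / 1.805 = 0.3633.
Q·(S₀ − S) = 3020 × (955 − 13.6) × 10⁻³ = 2843 kg/d removed.
P_X = Y_obs · Q(S₀ − S) = 0.3633 × 2843 = 1033 kg VSS/d.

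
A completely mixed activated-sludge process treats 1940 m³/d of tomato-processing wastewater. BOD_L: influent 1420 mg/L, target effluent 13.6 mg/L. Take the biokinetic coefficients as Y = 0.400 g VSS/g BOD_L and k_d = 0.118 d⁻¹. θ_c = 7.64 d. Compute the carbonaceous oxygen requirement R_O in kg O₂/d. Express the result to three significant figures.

R_O ≈ 1910 kg O₂/d

The observed yield is Y_obs = Y/(1 + k_d·θ_c) = 0.400 / (1 + 0.118 × 7.64) = 0.400 / 1.902 = 0.2104 g VSS per g BOD_L removed.
Substrate removed = Q·(S₀ − S) = 1940 m³/d × (1420 − 13.6) g/m³ = 2.73×10^6 g/d = 2728 kg/d.
P_X = Y_obs·Q·(S₀ − S) = 0.2104 × 2728 = 573.9 kg VSS/d.
R_O = Q·ΔS − 1.42 P_X = 2728 − 815.0 = 1913 kg O₂/d.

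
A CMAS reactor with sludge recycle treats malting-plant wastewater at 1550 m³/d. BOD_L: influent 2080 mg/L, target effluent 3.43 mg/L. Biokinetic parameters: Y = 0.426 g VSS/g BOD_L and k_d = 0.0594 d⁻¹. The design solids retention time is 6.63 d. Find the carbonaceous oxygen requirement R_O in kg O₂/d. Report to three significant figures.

R_O ≈ 1820 kg O₂/d

Y_obs = Y / (1 + k_d θ_c) = 0.426 / (1 + 0.0594 × 6.63) = 0.426 / 1.394 = 0.3056.
Q·(S₀ − S) = 1550 × (2080 − 3.43) × 10⁻³ = 3219 kg/d removed.
Net sludge production P_X = 0.3056 × 3219 = 983.7 kg VSS/d.
R_O = Q·ΔS − 1.42 P_X = 3219 − 1397 = 1822 kg O₂/d.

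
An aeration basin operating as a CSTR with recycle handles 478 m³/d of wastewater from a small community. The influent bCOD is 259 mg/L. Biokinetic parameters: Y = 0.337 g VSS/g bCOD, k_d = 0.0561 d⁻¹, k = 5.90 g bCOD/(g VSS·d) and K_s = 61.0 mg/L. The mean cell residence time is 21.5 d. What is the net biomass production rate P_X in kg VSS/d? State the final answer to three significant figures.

Effluent substrate depends only on kinetics and SRT: S = K_s(1 + k_d θ_c) / [θ_c(Yk − k_d) − 1] = 61.0 × (1 + 0.0561 × 21.5) / [21.5 × (0.337 × 5.90 − 0.0561) − 1] = 134.6 / 40.54 = 3.319 mg/L.
Observed yield with endogenous decay: Y_obs = Y / (1 + k_d·θ_c) = 0.337 / (1 + 0.0561 × 21.5) = 0.337 / 2.206 = 0.1528 g VSS/g bCOD.
ΔS = 259 − 3.32 = 255.7 mg/L, so the substrate removal rate is 478 × 255.7/1000 = 122.2 kg bCOD/d.
Net biomass production P_X = Y_obs × Q·(S₀ − S) = 0.1528 × 122.2 = 18.67 kg VSS/d.

P_X ≈ 18.7 kg VSS/d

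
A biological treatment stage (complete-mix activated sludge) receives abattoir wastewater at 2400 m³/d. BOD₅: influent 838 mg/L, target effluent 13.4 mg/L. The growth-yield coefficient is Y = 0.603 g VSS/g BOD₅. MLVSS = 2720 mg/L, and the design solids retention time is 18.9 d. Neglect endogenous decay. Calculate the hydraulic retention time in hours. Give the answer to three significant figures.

τ ≈ 82.9 h

Biomass mass balance (decay neglected): V·X = Y·Q·(S₀ − S)·θ_c, so V = 0.603 × 2400 × (838 − 13.4) × 18.9 / 2720 = 8292 m³.
τ = V/Q = 8292/2400 = 3.455 d, or 82.92 h.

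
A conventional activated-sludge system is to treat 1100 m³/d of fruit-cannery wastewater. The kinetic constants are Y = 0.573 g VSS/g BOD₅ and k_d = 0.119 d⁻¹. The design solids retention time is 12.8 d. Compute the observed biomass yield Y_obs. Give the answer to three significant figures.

Y_obs ≈ 0.227 g VSS/g BOD₅

Y_obs = Y / (1 + k_d θ_c) = 0.573 / (1 + 0.119 × 12.8) = 0.573 / 2.523 = 0.2271.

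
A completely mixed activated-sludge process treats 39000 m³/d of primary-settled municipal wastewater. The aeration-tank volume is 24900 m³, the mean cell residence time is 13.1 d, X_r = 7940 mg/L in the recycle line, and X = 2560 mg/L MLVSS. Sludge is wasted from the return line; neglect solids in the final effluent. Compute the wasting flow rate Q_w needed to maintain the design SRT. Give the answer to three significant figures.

θ_c = V·X/(Q_w·X_r) when wasting from the recycle, so Q_w = V·X/(θ_c·X_r) = 24900 × 2560 / (13.1 × 7940) = 612.8 m³/d.

Q_w ≈ 613 m³/d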